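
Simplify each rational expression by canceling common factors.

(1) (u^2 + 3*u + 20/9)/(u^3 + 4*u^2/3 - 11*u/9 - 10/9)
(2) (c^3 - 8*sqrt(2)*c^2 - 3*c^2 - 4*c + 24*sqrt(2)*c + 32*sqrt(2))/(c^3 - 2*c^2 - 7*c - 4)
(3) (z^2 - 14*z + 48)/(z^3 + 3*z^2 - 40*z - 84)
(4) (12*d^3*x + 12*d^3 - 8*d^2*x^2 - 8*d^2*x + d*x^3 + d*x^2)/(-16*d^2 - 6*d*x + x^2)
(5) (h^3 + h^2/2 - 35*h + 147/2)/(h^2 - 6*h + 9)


(1) = (3*u + 4)/(3*u^2 - u - 2)
(2) = (c - 8*sqrt(2))/(c + 1)
(3) = (z - 8)/(z^2 + 9*z + 14)
(4) = (12*d^3*x + 12*d^3 - 8*d^2*x^2 - 8*d^2*x + d*x^3 + d*x^2)/(-16*d^2 - 6*d*x + x^2)
(5) = (2*h^2 + 7*h - 49)/(2*h - 6)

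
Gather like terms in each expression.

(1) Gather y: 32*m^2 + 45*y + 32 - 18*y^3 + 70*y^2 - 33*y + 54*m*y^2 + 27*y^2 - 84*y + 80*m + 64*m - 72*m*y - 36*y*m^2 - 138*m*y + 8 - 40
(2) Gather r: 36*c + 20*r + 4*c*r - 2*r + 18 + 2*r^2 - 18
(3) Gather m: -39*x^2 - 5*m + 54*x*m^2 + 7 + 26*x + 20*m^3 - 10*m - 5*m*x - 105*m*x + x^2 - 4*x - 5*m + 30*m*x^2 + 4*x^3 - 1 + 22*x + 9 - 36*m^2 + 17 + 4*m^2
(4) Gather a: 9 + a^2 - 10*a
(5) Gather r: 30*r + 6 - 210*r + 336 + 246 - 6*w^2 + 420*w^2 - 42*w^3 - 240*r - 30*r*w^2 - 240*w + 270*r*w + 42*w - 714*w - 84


(1) = 32*m^2 + 144*m - 18*y^3 + y^2*(54*m + 97) + y*(-36*m^2 - 210*m - 72)
(2) = 36*c + 2*r^2 + r*(4*c + 18)
(3) = 20*m^3 + m^2*(54*x - 32) + m*(30*x^2 - 110*x - 20) + 4*x^3 - 38*x^2 + 44*x + 32
(4) = a^2 - 10*a + 9
(5) = r*(-30*w^2 + 270*w - 420) - 42*w^3 + 414*w^2 - 912*w + 504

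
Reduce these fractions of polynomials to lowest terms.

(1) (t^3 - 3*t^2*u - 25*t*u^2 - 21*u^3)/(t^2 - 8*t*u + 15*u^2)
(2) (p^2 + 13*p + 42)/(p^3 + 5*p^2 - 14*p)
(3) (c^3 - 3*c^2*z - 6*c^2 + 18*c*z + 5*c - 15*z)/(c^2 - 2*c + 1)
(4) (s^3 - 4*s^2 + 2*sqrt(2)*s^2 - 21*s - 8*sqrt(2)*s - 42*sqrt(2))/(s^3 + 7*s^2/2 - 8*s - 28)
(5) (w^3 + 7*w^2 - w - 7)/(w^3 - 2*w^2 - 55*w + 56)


(1) = (t^3 - 3*t^2*u - 25*t*u^2 - 21*u^3)/(t^2 - 8*t*u + 15*u^2)
(2) = (p + 6)/(p^2 - 2*p)
(3) = (c^2 - 3*c*z - 5*c + 15*z)/(c - 1)
(4) = (2*s^2 - 8*s - 42)/(2*s^2 + s*(7 - 4*sqrt(2)) - 14*sqrt(2))
(5) = (w + 1)/(w - 8)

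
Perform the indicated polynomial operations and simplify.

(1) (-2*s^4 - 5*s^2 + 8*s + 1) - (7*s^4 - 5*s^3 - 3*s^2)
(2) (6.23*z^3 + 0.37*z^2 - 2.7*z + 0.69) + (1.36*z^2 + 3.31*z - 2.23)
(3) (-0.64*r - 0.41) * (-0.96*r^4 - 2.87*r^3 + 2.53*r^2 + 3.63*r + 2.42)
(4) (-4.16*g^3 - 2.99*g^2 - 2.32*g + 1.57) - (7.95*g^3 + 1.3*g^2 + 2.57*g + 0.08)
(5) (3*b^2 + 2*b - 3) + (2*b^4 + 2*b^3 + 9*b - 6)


(1) = -9*s^4 + 5*s^3 - 2*s^2 + 8*s + 1
(2) = 6.23*z^3 + 1.73*z^2 + 0.61*z - 1.54
(3) = 0.6144*r^5 + 2.2304*r^4 - 0.4425*r^3 - 3.3605*r^2 - 3.0371*r - 0.9922
(4) = -12.11*g^3 - 4.29*g^2 - 4.89*g + 1.49
(5) = 2*b^4 + 2*b^3 + 3*b^2 + 11*b - 9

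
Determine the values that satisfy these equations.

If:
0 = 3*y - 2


Then:
y = 2/3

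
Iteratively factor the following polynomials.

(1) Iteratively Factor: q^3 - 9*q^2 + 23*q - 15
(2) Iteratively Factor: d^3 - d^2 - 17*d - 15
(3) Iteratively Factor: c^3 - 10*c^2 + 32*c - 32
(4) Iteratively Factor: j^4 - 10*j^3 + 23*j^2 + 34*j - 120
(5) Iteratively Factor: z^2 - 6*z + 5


(1) = (q - 1)*(q^2 - 8*q + 15) = (q - 5)*(q - 1)*(q - 3)
(2) = (d + 1)*(d^2 - 2*d - 15) = (d - 5)*(d + 1)*(d + 3)
(3) = (c - 2)*(c^2 - 8*c + 16) = (c - 4)*(c - 2)*(c - 4)
(4) = (j - 3)*(j^3 - 7*j^2 + 2*j + 40) = (j - 5)*(j - 3)*(j^2 - 2*j - 8) = (j - 5)*(j - 3)*(j + 2)*(j - 4)
(5) = (z - 5)*(z - 1)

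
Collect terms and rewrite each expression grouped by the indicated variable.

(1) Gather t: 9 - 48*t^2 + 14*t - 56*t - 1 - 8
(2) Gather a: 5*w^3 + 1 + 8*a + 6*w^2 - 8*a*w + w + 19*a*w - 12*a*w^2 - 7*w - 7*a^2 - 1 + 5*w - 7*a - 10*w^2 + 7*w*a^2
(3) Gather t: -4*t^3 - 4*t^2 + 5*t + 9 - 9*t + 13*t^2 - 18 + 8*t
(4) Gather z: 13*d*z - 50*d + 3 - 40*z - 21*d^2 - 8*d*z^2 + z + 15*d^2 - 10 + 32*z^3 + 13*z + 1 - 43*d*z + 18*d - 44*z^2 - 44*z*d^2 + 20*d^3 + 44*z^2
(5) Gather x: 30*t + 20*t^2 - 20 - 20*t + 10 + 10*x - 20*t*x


(1) = -48*t^2 - 42*t
(2) = a^2*(7*w - 7) + a*(-12*w^2 + 11*w + 1) + 5*w^3 - 4*w^2 - w
(3) = -4*t^3 + 9*t^2 + 4*t - 9
(4) = 20*d^3 - 6*d^2 - 8*d*z^2 - 32*d + 32*z^3 + z*(-44*d^2 - 30*d - 26) - 6
(5) = 20*t^2 + 10*t + x*(10 - 20*t) - 10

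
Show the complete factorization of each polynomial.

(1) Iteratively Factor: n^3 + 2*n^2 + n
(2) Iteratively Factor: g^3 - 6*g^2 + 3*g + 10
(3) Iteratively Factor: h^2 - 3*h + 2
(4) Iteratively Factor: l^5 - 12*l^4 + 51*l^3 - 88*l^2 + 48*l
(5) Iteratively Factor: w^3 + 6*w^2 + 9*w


(1) = (n + 1)*(n^2 + n) = (n + 1)^2*(n)
(2) = (g - 2)*(g^2 - 4*g - 5) = (g - 5)*(g - 2)*(g + 1)
(3) = (h - 2)*(h - 1)
(4) = (l - 3)*(l^4 - 9*l^3 + 24*l^2 - 16*l) = (l - 4)*(l - 3)*(l^3 - 5*l^2 + 4*l) = (l - 4)*(l - 3)*(l - 1)*(l^2 - 4*l) = l*(l - 4)*(l - 3)*(l - 1)*(l - 4)
(5) = (w)*(w^2 + 6*w + 9) = w*(w + 3)*(w + 3)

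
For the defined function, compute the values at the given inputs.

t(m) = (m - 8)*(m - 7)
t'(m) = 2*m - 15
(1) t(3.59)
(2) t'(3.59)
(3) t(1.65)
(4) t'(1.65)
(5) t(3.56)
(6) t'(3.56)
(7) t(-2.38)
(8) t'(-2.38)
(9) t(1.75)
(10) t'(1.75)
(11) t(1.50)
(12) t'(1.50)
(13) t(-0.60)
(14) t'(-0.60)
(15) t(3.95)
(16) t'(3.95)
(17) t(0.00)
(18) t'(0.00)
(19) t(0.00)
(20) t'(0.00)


(1) = 15.04
(2) = -7.82
(3) = 33.97
(4) = -11.70
(5) = 15.27
(6) = -7.88
(7) = 97.36
(8) = -19.76
(9) = 32.81
(10) = -11.50
(11) = 35.75
(12) = -12.00
(13) = 65.36
(14) = -16.20
(15) = 12.35
(16) = -7.10
(17) = 56.00
(18) = -15.00
(19) = 56.00
(20) = -15.00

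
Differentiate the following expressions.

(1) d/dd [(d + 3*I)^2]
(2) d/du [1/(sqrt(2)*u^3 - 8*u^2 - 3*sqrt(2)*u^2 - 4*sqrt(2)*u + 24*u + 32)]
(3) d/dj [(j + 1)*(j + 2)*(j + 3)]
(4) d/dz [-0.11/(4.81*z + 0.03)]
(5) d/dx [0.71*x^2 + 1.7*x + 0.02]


(1) = 2*d + 6*I
(2) = (-3*sqrt(2)*u^2 + 6*sqrt(2)*u + 16*u - 24 + 4*sqrt(2))/(sqrt(2)*u^3 - 8*u^2 - 3*sqrt(2)*u^2 - 4*sqrt(2)*u + 24*u + 32)^2
(3) = 3*j^2 + 12*j + 11
(4) = 0.5291/(4.81*z + 0.03)^2
(5) = 1.42*x + 1.7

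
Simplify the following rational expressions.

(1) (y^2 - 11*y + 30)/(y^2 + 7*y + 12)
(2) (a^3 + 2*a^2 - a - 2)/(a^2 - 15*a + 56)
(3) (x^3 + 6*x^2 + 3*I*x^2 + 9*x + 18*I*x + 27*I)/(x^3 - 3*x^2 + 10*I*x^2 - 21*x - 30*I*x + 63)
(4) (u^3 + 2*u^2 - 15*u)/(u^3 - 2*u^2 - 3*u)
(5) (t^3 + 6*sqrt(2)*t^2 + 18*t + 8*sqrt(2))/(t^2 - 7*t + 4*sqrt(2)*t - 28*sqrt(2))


(1) = (y^2 - 11*y + 30)/(y^2 + 7*y + 12)
(2) = (a^3 + 2*a^2 - a - 2)/(a^2 - 15*a + 56)
(3) = (x^2 + 6*x + 9)/(x^2 + x*(-3 + 7*I) - 21*I)
(4) = (u + 5)/(u + 1)
(5) = (t^2 + 2*sqrt(2)*t + 2)/(t - 7)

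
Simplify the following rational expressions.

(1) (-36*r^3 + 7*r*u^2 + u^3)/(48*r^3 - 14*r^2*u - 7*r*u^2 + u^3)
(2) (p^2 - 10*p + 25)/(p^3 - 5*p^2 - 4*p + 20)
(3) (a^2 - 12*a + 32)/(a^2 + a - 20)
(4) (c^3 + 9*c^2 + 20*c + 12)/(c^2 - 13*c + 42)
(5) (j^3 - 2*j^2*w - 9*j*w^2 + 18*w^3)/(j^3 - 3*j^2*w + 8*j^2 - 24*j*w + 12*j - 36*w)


(1) = (-6*r - u)/(8*r - u)
(2) = (p - 5)/(p^2 - 4)
(3) = (a - 8)/(a + 5)
(4) = (c^3 + 9*c^2 + 20*c + 12)/(c^2 - 13*c + 42)
(5) = (j^2 + j*w - 6*w^2)/(j^2 + 8*j + 12)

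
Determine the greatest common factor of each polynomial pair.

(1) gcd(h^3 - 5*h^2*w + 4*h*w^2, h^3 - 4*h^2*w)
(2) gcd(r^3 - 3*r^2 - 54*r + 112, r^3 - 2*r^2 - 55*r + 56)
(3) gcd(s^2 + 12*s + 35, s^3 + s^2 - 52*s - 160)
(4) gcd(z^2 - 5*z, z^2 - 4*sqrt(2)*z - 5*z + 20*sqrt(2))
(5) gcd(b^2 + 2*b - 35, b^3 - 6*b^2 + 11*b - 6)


(1) = -h^2 + 4*h*w
(2) = r^2 - r - 56
(3) = s + 5
(4) = gcd(z*(z - 5), (z - 5)*(z - 4*sqrt(2))) = z - 5
(5) = 1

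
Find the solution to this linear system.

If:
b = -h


Then:
b = -h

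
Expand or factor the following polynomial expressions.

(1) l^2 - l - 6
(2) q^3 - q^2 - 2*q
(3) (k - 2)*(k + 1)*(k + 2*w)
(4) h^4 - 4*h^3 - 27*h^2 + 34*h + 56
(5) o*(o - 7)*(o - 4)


(1) = (l - 3)*(l + 2)
(2) = q*(q - 2)*(q + 1)
(3) = k^3 + 2*k^2*w - k^2 - 2*k*w - 2*k - 4*w
(4) = (h - 7)*(h - 2)*(h + 1)*(h + 4)
(5) = o^3 - 11*o^2 + 28*o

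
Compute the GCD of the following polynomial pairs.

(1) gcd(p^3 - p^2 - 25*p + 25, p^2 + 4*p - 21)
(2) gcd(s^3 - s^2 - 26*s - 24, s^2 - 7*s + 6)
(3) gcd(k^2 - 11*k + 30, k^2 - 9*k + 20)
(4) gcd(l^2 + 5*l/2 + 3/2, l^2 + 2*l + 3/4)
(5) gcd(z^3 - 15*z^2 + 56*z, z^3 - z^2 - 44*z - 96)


(1) = gcd((p - 5)*(p - 1)*(p + 5), (p - 3)*(p + 7)) = 1
(2) = s - 6
(3) = gcd((k - 6)*(k - 5), (k - 5)*(k - 4)) = k - 5
(4) = l + 3/2
(5) = gcd(z*(z - 8)*(z - 7), (z - 8)*(z + 3)*(z + 4)) = z - 8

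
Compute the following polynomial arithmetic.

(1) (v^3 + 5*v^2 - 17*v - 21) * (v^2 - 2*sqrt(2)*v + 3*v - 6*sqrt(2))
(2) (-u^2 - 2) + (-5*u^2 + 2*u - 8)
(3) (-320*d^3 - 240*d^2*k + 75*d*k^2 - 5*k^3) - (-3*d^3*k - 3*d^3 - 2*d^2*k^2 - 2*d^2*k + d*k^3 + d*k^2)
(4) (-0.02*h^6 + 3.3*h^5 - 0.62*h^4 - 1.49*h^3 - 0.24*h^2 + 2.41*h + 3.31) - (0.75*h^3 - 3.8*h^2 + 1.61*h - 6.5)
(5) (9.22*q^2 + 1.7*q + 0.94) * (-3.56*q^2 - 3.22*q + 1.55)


(1) = v^5 - 2*sqrt(2)*v^4 + 8*v^4 - 16*sqrt(2)*v^3 - 2*v^3 - 72*v^2 + 4*sqrt(2)*v^2 - 63*v + 144*sqrt(2)*v + 126*sqrt(2)
(2) = -6*u^2 + 2*u - 10
(3) = 3*d^3*k - 317*d^3 + 2*d^2*k^2 - 238*d^2*k - d*k^3 + 74*d*k^2 - 5*k^3
(4) = -0.02*h^6 + 3.3*h^5 - 0.62*h^4 - 2.24*h^3 + 3.56*h^2 + 0.8*h + 9.81
(5) = -32.8232*q^4 - 35.7404*q^3 + 5.4706*q^2 - 0.3918*q + 1.457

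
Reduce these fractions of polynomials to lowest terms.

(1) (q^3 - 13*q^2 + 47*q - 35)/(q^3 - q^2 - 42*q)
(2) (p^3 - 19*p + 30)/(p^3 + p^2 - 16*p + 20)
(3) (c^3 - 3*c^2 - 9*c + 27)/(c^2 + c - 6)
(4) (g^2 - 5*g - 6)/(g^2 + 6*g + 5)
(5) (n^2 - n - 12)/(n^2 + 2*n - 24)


(1) = (q^2 - 6*q + 5)/(q^2 + 6*q)
(2) = (p - 3)/(p - 2)
(3) = (c^2 - 6*c + 9)/(c - 2)
(4) = (g - 6)/(g + 5)
(5) = (n + 3)/(n + 6)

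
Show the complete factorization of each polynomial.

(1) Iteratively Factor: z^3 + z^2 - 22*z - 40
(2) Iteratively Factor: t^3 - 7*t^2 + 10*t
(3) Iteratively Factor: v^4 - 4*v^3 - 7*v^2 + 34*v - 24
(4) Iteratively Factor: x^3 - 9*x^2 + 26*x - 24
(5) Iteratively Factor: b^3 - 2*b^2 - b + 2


(1) = (z + 4)*(z^2 - 3*z - 10) = (z + 2)*(z + 4)*(z - 5)
(2) = (t - 2)*(t^2 - 5*t) = (t - 5)*(t - 2)*(t)
(3) = (v - 4)*(v^3 - 7*v + 6) = (v - 4)*(v + 3)*(v^2 - 3*v + 2) = (v - 4)*(v - 2)*(v + 3)*(v - 1)
(4) = (x - 3)*(x^2 - 6*x + 8) = (x - 4)*(x - 3)*(x - 2)
(5) = (b - 2)*(b^2 - 1) = (b - 2)*(b + 1)*(b - 1)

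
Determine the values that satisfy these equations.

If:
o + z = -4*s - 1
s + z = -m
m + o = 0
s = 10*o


Then:
m = 1/32
o = -1/32
s = -5/16
z = 9/32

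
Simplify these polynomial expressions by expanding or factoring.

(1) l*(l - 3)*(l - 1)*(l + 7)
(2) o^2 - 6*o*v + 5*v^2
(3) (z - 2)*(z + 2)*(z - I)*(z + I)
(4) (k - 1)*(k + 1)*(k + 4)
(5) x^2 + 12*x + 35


(1) = l^4 + 3*l^3 - 25*l^2 + 21*l
(2) = (o - 5*v)*(o - v)
(3) = z^4 - 3*z^2 - 4
(4) = k^3 + 4*k^2 - k - 4
(5) = (x + 5)*(x + 7)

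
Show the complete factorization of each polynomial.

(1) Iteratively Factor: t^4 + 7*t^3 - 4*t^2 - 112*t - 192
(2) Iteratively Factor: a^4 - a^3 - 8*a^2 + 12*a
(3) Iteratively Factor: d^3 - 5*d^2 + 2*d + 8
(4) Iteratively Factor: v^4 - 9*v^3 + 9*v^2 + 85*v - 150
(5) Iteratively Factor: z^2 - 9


(1) = (t - 4)*(t^3 + 11*t^2 + 40*t + 48) = (t - 4)*(t + 3)*(t^2 + 8*t + 16) = (t - 4)*(t + 3)*(t + 4)*(t + 4)
(2) = (a)*(a^3 - a^2 - 8*a + 12) = a*(a - 2)*(a^2 + a - 6) = a*(a - 2)*(a + 3)*(a - 2)
(3) = (d + 1)*(d^2 - 6*d + 8) = (d - 2)*(d + 1)*(d - 4)
(4) = (v + 3)*(v^3 - 12*v^2 + 45*v - 50) = (v - 5)*(v + 3)*(v^2 - 7*v + 10) = (v - 5)*(v - 2)*(v + 3)*(v - 5)
(5) = (z - 3)*(z + 3)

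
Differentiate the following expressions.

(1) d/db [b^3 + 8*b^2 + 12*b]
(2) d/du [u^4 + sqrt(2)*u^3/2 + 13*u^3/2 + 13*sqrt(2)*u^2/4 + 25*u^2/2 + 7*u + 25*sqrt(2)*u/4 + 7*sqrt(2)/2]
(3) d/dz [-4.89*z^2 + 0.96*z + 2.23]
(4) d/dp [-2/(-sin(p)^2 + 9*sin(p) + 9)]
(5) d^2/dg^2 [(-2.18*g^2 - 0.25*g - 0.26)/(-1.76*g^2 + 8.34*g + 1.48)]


(1) = 3*b^2 + 16*b + 12
(2) = 4*u^3 + 3*sqrt(2)*u^2/2 + 39*u^2/2 + 13*sqrt(2)*u/2 + 25*u + 7 + 25*sqrt(2)/4
(3) = 0.96 - 9.78*z
(4) = 2*(9 - 2*sin(p))*cos(p)/(9*sin(p) + cos(p)^2 + 8)^2
(5) = (65.546624*g^3 + 38.90304*g^2 - 18.991104*g + 40.901952)/(5.451776*g^6 - 77.501952*g^5 + 353.500224*g^4 - 449.749512*g^3 - 297.261552*g^2 - 54.803808*g - 3.241792)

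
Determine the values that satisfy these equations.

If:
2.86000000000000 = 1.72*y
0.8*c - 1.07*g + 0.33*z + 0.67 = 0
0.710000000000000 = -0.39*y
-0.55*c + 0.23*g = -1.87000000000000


Then:
No Solution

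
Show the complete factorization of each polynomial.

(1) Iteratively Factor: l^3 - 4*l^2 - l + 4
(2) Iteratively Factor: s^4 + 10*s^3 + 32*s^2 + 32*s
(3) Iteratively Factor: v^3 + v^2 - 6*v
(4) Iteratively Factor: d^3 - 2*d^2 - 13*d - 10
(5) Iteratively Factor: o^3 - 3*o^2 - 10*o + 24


(1) = (l - 1)*(l^2 - 3*l - 4) = (l - 4)*(l - 1)*(l + 1)
(2) = (s + 4)*(s^3 + 6*s^2 + 8*s) = s*(s + 4)*(s^2 + 6*s + 8) = s*(s + 4)^2*(s + 2)
(3) = (v + 3)*(v^2 - 2*v) = v*(v + 3)*(v - 2)
(4) = (d - 5)*(d^2 + 3*d + 2) = (d - 5)*(d + 2)*(d + 1)
(5) = (o - 4)*(o^2 + o - 6) = (o - 4)*(o + 3)*(o - 2)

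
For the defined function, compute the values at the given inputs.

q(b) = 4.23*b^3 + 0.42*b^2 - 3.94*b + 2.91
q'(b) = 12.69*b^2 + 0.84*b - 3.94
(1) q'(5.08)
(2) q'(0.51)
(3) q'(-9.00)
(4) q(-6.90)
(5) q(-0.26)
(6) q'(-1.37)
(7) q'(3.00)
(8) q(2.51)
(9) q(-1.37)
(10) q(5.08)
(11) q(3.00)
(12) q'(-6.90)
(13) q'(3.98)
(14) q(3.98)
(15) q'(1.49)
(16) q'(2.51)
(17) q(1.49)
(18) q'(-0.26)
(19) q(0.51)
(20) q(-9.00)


(1) = 327.81
(2) = -0.21
(3) = 1016.39
(4) = -1339.50
(5) = 3.89
(6) = 18.73
(7) = 112.79
(8) = 62.56
(9) = -1.78
(10) = 548.27
(11) = 109.08
(12) = 594.43
(13) = 200.42
(14) = 260.56
(15) = 25.48
(16) = 78.12
(17) = 11.96
(18) = -3.30
(19) = 1.57
(20) = -3011.28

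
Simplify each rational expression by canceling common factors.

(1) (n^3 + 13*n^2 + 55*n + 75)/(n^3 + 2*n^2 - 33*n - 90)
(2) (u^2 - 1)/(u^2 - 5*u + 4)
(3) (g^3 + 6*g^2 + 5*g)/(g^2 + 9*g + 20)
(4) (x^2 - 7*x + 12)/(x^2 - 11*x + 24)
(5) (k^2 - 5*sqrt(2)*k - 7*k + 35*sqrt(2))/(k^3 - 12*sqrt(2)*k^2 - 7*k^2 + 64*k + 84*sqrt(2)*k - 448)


(1) = (n + 5)/(n - 6)
(2) = (u + 1)/(u - 4)
(3) = (g^2 + g)/(g + 4)
(4) = (x - 4)/(x - 8)
(5) = (k - 5*sqrt(2))/(k^2 - 12*sqrt(2)*k + 64)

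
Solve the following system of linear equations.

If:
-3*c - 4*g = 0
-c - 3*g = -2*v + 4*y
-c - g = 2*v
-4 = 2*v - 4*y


Then:
c = 16/5
g = -12/5
v = -2/5
y = 4/5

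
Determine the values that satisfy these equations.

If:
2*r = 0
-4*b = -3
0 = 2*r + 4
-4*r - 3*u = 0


Then:
No Solution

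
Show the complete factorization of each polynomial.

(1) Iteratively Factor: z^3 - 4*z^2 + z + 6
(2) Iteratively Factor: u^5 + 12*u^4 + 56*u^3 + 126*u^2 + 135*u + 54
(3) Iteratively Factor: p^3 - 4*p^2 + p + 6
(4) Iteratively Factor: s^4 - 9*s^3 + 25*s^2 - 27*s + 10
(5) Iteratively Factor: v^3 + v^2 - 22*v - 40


(1) = (z - 3)*(z^2 - z - 2) = (z - 3)*(z - 2)*(z + 1)
(2) = (u + 3)*(u^4 + 9*u^3 + 29*u^2 + 39*u + 18) = (u + 3)^2*(u^3 + 6*u^2 + 11*u + 6) = (u + 3)^3*(u^2 + 3*u + 2) = (u + 2)*(u + 3)^3*(u + 1)
(3) = (p + 1)*(p^2 - 5*p + 6) = (p - 2)*(p + 1)*(p - 3)
(4) = (s - 1)*(s^3 - 8*s^2 + 17*s - 10) = (s - 1)^2*(s^2 - 7*s + 10) = (s - 5)*(s - 1)^2*(s - 2)
(5) = (v + 2)*(v^2 - v - 20) = (v - 5)*(v + 2)*(v + 4)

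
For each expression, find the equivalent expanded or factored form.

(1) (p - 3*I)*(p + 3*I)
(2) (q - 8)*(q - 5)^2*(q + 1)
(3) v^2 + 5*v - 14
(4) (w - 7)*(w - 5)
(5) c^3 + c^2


(1) = p^2 + 9
(2) = q^4 - 17*q^3 + 87*q^2 - 95*q - 200
(3) = (v - 2)*(v + 7)
(4) = w^2 - 12*w + 35
(5) = c^2*(c + 1)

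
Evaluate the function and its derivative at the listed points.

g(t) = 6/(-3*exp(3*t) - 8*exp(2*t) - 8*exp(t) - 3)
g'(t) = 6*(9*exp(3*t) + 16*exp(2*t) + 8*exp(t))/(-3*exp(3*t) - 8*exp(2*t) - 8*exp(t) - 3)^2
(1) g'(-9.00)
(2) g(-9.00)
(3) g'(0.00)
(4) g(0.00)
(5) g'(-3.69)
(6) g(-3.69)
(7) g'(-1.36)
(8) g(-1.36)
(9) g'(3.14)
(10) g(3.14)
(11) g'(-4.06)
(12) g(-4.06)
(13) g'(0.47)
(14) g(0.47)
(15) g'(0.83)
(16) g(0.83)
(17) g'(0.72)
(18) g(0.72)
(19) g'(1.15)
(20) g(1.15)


(1) = 0.00
(2) = -2.00
(3) = 0.41
(4) = -0.27
(5) = 0.12
(6) = -1.87
(7) = 0.62
(8) = -1.07
(9) = 0.00
(10) = -0.00
(11) = 0.09
(12) = -1.91
(13) = 0.23
(14) = -0.12
(15) = 0.13
(16) = -0.06
(17) = 0.15
(18) = -0.08
(19) = 0.07
(20) = -0.03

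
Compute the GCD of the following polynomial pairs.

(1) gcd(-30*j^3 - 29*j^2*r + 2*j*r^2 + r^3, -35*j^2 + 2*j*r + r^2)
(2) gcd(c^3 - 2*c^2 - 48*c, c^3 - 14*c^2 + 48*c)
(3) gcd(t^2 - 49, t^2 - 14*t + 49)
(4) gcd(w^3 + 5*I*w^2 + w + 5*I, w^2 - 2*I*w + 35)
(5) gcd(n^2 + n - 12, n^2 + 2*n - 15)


(1) = gcd((-5*j + r)*(j + r)*(6*j + r), (-5*j + r)*(7*j + r)) = -5*j + r
(2) = c^2 - 8*c
(3) = gcd((t - 7)*(t + 7), (t - 7)^2) = t - 7
(4) = w + 5*I
(5) = gcd((n - 3)*(n + 4), (n - 3)*(n + 5)) = n - 3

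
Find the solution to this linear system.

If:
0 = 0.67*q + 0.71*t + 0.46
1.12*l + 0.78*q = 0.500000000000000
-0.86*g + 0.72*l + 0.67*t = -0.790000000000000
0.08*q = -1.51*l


Then:
g = -0.13
l = -0.04
q = 0.69
t = -1.30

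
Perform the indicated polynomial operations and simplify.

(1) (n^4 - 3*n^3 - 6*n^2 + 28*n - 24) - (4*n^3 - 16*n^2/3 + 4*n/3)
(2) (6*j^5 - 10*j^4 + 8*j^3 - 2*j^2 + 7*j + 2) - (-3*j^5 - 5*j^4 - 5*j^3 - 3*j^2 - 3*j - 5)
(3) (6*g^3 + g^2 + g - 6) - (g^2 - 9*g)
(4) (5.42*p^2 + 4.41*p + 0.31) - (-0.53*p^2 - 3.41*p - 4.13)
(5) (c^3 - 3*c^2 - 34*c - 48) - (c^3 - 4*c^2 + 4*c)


(1) = n^4 - 7*n^3 - 2*n^2/3 + 80*n/3 - 24
(2) = 9*j^5 - 5*j^4 + 13*j^3 + j^2 + 10*j + 7
(3) = 6*g^3 + 10*g - 6
(4) = 5.95*p^2 + 7.82*p + 4.44
(5) = c^2 - 38*c - 48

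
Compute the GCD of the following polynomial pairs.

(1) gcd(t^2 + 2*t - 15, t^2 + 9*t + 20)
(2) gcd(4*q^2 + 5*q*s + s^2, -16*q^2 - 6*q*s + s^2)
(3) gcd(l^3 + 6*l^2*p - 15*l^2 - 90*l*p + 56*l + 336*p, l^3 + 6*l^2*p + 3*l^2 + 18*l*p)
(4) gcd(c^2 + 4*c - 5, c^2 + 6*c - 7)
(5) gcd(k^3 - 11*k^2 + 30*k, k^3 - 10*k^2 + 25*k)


(1) = gcd((t - 3)*(t + 5), (t + 4)*(t + 5)) = t + 5
(2) = 1
(3) = l + 6*p
(4) = gcd((c - 1)*(c + 5), (c - 1)*(c + 7)) = c - 1
(5) = k^2 - 5*k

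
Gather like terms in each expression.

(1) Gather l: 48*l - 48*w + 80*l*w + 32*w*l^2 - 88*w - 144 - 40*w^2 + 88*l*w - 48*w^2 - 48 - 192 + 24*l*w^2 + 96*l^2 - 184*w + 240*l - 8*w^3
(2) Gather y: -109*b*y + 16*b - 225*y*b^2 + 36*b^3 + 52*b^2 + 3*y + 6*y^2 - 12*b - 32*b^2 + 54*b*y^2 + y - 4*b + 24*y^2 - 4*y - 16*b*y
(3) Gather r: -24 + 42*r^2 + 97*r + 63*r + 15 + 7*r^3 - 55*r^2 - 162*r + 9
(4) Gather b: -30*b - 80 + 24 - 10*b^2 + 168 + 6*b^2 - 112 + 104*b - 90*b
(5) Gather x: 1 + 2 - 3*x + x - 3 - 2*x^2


(1) = l^2*(32*w + 96) + l*(24*w^2 + 168*w + 288) - 8*w^3 - 88*w^2 - 320*w - 384
(2) = 36*b^3 + 20*b^2 + y^2*(54*b + 30) + y*(-225*b^2 - 125*b)
(3) = 7*r^3 - 13*r^2 - 2*r
(4) = -4*b^2 - 16*b
(5) = -2*x^2 - 2*x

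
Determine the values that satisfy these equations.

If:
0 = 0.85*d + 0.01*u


Then:
d = -0.0117647058823529*u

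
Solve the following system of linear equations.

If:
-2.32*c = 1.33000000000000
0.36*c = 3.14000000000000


Then:
No Solution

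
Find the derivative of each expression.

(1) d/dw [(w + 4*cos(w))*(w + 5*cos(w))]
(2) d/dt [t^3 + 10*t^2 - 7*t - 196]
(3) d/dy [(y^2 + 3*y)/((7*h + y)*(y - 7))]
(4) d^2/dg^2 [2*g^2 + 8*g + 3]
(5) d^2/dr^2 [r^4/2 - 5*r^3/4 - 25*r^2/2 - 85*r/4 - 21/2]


(1) = -9*w*sin(w) + 2*w - 20*sin(2*w) + 9*cos(w)
(2) = 3*t^2 + 20*t - 7
(3) = (-y*(7*h + y)*(y + 3) - y*(y - 7)*(y + 3) + (7*h + y)*(y - 7)*(2*y + 3))/((7*h + y)^2*(y - 7)^2)
(4) = 4
(5) = 6*r^2 - 15*r/2 - 25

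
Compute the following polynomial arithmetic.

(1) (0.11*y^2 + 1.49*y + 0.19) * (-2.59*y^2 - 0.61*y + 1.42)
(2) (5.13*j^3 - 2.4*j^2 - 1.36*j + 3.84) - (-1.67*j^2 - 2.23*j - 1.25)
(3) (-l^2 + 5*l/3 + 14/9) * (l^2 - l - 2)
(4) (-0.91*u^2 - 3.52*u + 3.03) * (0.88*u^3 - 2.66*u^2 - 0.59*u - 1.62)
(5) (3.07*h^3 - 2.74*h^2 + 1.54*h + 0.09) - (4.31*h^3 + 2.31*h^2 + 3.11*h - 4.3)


(1) = -0.2849*y^4 - 3.9262*y^3 - 1.2448*y^2 + 1.9999*y + 0.2698
(2) = 5.13*j^3 - 0.73*j^2 + 0.87*j + 5.09
(3) = -l^4 + 8*l^3/3 + 17*l^2/9 - 44*l/9 - 28/9
(4) = -0.8008*u^5 - 0.677*u^4 + 12.5665*u^3 - 4.5088*u^2 + 3.9147*u - 4.9086
(5) = -1.24*h^3 - 5.05*h^2 - 1.57*h + 4.39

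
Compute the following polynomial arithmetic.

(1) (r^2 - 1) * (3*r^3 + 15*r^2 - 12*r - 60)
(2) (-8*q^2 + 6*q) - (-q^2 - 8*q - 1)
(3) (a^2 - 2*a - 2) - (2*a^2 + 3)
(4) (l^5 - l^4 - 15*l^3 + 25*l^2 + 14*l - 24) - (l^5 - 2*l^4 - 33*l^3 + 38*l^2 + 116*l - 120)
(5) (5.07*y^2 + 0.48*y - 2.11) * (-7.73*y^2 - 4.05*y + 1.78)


(1) = 3*r^5 + 15*r^4 - 15*r^3 - 75*r^2 + 12*r + 60
(2) = -7*q^2 + 14*q + 1
(3) = -a^2 - 2*a - 5
(4) = l^4 + 18*l^3 - 13*l^2 - 102*l + 96
(5) = -39.1911*y^4 - 24.2439*y^3 + 23.3909*y^2 + 9.3999*y - 3.7558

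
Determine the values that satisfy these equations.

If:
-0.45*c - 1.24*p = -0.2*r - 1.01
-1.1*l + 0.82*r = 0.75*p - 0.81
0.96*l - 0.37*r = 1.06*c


Then:
c = 0.291884760750196*r + 0.211281466162733
l = 0.707706089995008*r + 0.233289952221351
p = 0.0553644013406546*r + 0.737841403408686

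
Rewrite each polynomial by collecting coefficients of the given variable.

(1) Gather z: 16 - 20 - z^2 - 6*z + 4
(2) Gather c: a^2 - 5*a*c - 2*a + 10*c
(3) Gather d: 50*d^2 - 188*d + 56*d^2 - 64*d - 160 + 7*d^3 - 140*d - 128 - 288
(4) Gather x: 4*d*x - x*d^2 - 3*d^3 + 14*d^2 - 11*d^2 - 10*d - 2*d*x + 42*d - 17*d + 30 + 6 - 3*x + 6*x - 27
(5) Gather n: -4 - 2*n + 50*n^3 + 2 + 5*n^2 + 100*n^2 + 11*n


(1) = -z^2 - 6*z
(2) = a^2 - 2*a + c*(10 - 5*a)
(3) = 7*d^3 + 106*d^2 - 392*d - 576
(4) = -3*d^3 + 3*d^2 + 15*d + x*(-d^2 + 2*d + 3) + 9
(5) = 50*n^3 + 105*n^2 + 9*n - 2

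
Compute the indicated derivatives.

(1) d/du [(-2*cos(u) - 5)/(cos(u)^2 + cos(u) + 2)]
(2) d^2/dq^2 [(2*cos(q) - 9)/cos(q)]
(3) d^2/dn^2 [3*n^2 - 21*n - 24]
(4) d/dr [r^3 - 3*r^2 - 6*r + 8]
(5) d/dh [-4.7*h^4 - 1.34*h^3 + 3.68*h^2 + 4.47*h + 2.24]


(1) = (2*sin(u)^2 - 10*cos(u) - 3)*sin(u)/(cos(u)^2 + cos(u) + 2)^2
(2) = 9/cos(q) - 18/cos(q)^3
(3) = 6
(4) = 3*r^2 - 6*r - 6
(5) = -18.8*h^3 - 4.02*h^2 + 7.36*h + 4.47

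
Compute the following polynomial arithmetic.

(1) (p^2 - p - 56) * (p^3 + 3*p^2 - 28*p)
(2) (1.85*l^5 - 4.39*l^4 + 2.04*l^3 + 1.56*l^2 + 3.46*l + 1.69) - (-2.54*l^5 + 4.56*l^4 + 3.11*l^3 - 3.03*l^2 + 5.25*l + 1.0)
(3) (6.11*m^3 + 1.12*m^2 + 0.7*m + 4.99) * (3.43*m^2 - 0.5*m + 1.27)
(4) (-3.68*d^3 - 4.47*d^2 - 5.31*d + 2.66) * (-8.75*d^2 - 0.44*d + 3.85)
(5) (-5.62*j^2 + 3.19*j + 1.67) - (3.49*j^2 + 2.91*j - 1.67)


(1) = p^5 + 2*p^4 - 87*p^3 - 140*p^2 + 1568*p
(2) = 4.39*l^5 - 8.95*l^4 - 1.07*l^3 + 4.59*l^2 - 1.79*l + 0.69
(3) = 20.9573*m^5 + 0.7866*m^4 + 9.6007*m^3 + 18.1881*m^2 - 1.606*m + 6.3373
(4) = 32.2*d^5 + 40.7317*d^4 + 34.2613*d^3 - 38.1481*d^2 - 21.6139*d + 10.241
(5) = -9.11*j^2 + 0.28*j + 3.34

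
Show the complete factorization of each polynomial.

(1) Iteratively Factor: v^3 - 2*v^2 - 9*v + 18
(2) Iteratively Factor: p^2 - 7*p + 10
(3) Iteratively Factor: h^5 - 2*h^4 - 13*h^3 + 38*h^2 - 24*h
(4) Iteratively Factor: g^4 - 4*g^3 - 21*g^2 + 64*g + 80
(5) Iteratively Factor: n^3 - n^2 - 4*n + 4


(1) = (v - 3)*(v^2 + v - 6) = (v - 3)*(v + 3)*(v - 2)
(2) = (p - 5)*(p - 2)
(3) = (h - 2)*(h^4 - 13*h^2 + 12*h) = (h - 3)*(h - 2)*(h^3 + 3*h^2 - 4*h) = (h - 3)*(h - 2)*(h - 1)*(h^2 + 4*h) = h*(h - 3)*(h - 2)*(h - 1)*(h + 4)
(4) = (g + 4)*(g^3 - 8*g^2 + 11*g + 20) = (g - 5)*(g + 4)*(g^2 - 3*g - 4) = (g - 5)*(g - 4)*(g + 4)*(g + 1)
(5) = (n - 1)*(n^2 - 4) = (n - 2)*(n - 1)*(n + 2)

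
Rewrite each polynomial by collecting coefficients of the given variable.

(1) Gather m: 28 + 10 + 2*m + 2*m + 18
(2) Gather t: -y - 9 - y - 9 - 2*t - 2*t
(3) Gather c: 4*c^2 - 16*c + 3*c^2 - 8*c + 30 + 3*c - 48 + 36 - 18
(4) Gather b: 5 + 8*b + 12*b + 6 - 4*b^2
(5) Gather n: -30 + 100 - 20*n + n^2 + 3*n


(1) = 4*m + 56
(2) = -4*t - 2*y - 18
(3) = 7*c^2 - 21*c
(4) = -4*b^2 + 20*b + 11
(5) = n^2 - 17*n + 70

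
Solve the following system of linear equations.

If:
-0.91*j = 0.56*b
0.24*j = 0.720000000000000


Then:
b = -4.88
j = 3.00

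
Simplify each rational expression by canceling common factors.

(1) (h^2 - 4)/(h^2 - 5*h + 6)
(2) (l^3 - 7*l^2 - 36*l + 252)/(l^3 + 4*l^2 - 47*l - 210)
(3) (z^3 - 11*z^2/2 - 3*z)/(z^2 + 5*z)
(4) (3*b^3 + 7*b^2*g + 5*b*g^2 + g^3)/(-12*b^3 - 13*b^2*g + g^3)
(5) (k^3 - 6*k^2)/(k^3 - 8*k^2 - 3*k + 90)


(1) = (h + 2)/(h - 3)
(2) = (l - 6)/(l + 5)
(3) = (2*z^2 - 11*z - 6)/(2*z + 10)
(4) = (-b - g)/(4*b - g)
(5) = k^2/(k^2 - 2*k - 15)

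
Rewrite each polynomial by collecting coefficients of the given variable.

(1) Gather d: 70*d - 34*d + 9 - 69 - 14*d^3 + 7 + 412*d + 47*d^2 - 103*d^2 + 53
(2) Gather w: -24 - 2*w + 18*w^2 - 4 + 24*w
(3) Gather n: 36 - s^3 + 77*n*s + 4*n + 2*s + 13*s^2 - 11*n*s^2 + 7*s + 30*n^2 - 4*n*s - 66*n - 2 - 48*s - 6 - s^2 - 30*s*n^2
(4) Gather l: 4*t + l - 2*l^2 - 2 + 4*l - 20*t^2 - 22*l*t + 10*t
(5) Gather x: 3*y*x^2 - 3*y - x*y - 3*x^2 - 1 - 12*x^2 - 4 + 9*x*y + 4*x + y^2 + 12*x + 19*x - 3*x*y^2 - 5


(1) = -14*d^3 - 56*d^2 + 448*d
(2) = 18*w^2 + 22*w - 28
(3) = n^2*(30 - 30*s) + n*(-11*s^2 + 73*s - 62) - s^3 + 12*s^2 - 39*s + 28
(4) = -2*l^2 + l*(5 - 22*t) - 20*t^2 + 14*t - 2
(5) = x^2*(3*y - 15) + x*(-3*y^2 + 8*y + 35) + y^2 - 3*y - 10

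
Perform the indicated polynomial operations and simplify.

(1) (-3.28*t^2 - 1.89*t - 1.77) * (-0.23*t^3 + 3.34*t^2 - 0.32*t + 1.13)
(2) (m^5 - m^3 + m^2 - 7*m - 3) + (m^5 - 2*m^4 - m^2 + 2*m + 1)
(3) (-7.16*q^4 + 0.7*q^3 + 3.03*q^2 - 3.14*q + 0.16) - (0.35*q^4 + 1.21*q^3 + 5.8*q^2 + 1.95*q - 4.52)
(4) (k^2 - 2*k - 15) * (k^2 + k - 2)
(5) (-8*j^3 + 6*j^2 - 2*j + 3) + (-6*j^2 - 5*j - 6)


(1) = 0.7544*t^5 - 10.5205*t^4 - 4.8559*t^3 - 9.0134*t^2 - 1.5693*t - 2.0001
(2) = 2*m^5 - 2*m^4 - m^3 - 5*m - 2
(3) = -7.51*q^4 - 0.51*q^3 - 2.77*q^2 - 5.09*q + 4.68
(4) = k^4 - k^3 - 19*k^2 - 11*k + 30
(5) = -8*j^3 - 7*j - 3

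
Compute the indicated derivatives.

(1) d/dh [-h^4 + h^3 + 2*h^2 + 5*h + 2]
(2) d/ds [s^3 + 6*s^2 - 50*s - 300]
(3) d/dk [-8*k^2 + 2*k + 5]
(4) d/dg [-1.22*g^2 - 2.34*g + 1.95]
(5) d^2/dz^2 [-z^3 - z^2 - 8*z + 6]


(1) = -4*h^3 + 3*h^2 + 4*h + 5
(2) = 3*s^2 + 12*s - 50
(3) = 2 - 16*k
(4) = -2.44*g - 2.34
(5) = -6*z - 2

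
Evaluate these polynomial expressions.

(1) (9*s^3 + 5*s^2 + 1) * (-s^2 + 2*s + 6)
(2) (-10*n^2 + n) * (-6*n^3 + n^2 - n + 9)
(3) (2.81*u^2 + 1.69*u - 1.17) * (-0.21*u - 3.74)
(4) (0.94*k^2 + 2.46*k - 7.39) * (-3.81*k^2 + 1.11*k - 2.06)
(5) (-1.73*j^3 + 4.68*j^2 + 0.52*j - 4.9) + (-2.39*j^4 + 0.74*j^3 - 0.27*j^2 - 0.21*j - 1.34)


(1) = -9*s^5 + 13*s^4 + 64*s^3 + 29*s^2 + 2*s + 6
(2) = 60*n^5 - 16*n^4 + 11*n^3 - 91*n^2 + 9*n
(3) = -0.5901*u^3 - 10.8643*u^2 - 6.0749*u + 4.3758
(4) = -3.5814*k^4 - 8.3292*k^3 + 28.9501*k^2 - 13.2705*k + 15.2234
(5) = -2.39*j^4 - 0.99*j^3 + 4.41*j^2 + 0.31*j - 6.24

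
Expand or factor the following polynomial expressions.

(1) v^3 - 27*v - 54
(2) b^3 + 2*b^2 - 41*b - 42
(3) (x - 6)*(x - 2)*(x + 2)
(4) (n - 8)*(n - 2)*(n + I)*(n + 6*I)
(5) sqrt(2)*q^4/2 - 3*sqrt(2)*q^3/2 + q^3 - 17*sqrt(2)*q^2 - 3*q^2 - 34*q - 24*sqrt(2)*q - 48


(1) = (v - 6)*(v + 3)^2
(2) = (b - 6)*(b + 1)*(b + 7)
(3) = x^3 - 6*x^2 - 4*x + 24
(4) = n^4 - 10*n^3 + 7*I*n^3 + 10*n^2 - 70*I*n^2 + 60*n + 112*I*n - 96
(5) = (q - 8)*(q + 3)*(q + sqrt(2))*(sqrt(2)*q/2 + sqrt(2))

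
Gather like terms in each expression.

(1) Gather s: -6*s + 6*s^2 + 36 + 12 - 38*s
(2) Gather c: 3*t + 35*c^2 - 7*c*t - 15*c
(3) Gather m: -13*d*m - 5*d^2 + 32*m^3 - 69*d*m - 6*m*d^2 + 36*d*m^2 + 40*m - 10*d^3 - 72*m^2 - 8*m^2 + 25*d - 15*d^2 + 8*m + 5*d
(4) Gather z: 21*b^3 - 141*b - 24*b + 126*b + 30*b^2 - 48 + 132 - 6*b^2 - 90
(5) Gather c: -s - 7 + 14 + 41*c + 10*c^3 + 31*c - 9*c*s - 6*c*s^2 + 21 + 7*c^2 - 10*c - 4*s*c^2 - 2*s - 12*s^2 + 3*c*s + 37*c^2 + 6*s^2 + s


(1) = 6*s^2 - 44*s + 48
(2) = 35*c^2 + c*(-7*t - 15) + 3*t
(3) = -10*d^3 - 20*d^2 + 30*d + 32*m^3 + m^2*(36*d - 80) + m*(-6*d^2 - 82*d + 48)
(4) = 21*b^3 + 24*b^2 - 39*b - 6
(5) = 10*c^3 + c^2*(44 - 4*s) + c*(-6*s^2 - 6*s + 62) - 6*s^2 - 2*s + 28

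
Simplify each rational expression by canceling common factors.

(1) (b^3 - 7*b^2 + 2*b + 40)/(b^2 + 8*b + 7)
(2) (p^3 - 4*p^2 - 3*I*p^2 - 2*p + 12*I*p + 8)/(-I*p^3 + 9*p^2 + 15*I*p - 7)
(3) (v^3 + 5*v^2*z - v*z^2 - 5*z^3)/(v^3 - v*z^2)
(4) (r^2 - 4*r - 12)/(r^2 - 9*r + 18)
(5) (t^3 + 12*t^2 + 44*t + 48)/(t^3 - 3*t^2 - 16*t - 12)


(1) = (b^3 - 7*b^2 + 2*b + 40)/(b^2 + 8*b + 7)
(2) = (I*p^3 + p^2*(3 - 4*I) + p*(-12 - 2*I) + 8*I)/(p^3 + 9*I*p^2 - 15*p - 7*I)
(3) = (v + 5*z)/v
(4) = (r + 2)/(r - 3)
(5) = (t^2 + 10*t + 24)/(t^2 - 5*t - 6)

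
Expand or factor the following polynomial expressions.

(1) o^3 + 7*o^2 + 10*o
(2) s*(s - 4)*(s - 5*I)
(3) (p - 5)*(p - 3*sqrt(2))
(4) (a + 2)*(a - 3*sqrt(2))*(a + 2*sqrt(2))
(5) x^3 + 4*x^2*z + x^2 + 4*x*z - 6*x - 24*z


(1) = o*(o + 2)*(o + 5)
(2) = s^3 - 4*s^2 - 5*I*s^2 + 20*I*s
(3) = p^2 - 5*p - 3*sqrt(2)*p + 15*sqrt(2)
(4) = a^3 - sqrt(2)*a^2 + 2*a^2 - 12*a - 2*sqrt(2)*a - 24
(5) = (x - 2)*(x + 3)*(x + 4*z)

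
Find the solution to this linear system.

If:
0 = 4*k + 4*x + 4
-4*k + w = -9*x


Then:
k = -x - 1
w = -13*x - 4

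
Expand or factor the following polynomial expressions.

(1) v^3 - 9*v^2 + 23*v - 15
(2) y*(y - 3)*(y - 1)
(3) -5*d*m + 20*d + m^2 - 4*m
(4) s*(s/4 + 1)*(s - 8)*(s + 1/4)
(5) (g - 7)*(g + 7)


(1) = (v - 5)*(v - 3)*(v - 1)
(2) = y^3 - 4*y^2 + 3*y
(3) = (-5*d + m)*(m - 4)
(4) = s^4/4 - 15*s^3/16 - 33*s^2/4 - 2*s
(5) = g^2 - 49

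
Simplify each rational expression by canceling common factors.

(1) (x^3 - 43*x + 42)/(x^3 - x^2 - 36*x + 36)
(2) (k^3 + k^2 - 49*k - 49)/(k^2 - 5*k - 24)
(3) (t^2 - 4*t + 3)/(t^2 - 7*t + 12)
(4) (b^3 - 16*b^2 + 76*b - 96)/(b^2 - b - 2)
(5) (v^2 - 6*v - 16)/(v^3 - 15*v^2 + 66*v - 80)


(1) = (x + 7)/(x + 6)
(2) = (k^3 + k^2 - 49*k - 49)/(k^2 - 5*k - 24)
(3) = (t - 1)/(t - 4)
(4) = (b^2 - 14*b + 48)/(b + 1)
(5) = (v + 2)/(v^2 - 7*v + 10)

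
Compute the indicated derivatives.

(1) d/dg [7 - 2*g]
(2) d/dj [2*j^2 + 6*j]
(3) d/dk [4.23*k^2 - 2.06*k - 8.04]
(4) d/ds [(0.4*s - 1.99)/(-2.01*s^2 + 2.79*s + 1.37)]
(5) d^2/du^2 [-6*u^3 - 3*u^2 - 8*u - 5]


(1) = -2
(2) = 4*j + 6
(3) = 8.46*k - 2.06
(4) = (0.804*s^2 - 7.9998*s + 6.1001)/(4.0401*s^4 - 11.2158*s^3 + 2.2767*s^2 + 7.6446*s + 1.8769)
(5) = -36*u - 6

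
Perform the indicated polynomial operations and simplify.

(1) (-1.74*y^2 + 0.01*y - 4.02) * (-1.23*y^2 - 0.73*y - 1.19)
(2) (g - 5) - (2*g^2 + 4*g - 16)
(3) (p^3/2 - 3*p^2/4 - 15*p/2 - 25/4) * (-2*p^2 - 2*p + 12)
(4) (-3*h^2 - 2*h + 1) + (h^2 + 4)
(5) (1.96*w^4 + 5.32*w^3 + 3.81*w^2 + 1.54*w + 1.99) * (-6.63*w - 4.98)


(1) = 2.1402*y^4 + 1.2579*y^3 + 7.0079*y^2 + 2.9227*y + 4.7838
(2) = -2*g^2 - 3*g + 11
(3) = -p^5 + p^4/2 + 45*p^3/2 + 37*p^2/2 - 155*p/2 - 75
(4) = -2*h^2 - 2*h + 5
(5) = -12.9948*w^5 - 45.0324*w^4 - 51.7539*w^3 - 29.184*w^2 - 20.8629*w - 9.9102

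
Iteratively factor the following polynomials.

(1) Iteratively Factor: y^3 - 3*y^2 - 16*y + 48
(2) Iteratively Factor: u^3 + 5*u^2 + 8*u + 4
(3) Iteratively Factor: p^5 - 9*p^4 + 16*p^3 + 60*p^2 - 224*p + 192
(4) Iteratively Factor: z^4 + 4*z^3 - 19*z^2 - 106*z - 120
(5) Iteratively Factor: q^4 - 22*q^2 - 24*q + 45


(1) = (y - 3)*(y^2 - 16) = (y - 3)*(y + 4)*(y - 4)
(2) = (u + 2)*(u^2 + 3*u + 2) = (u + 1)*(u + 2)*(u + 2)
(3) = (p - 2)*(p^4 - 7*p^3 + 2*p^2 + 64*p - 96) = (p - 2)*(p + 3)*(p^3 - 10*p^2 + 32*p - 32) = (p - 4)*(p - 2)*(p + 3)*(p^2 - 6*p + 8) = (p - 4)*(p - 2)^2*(p + 3)*(p - 4)
(4) = (z + 2)*(z^3 + 2*z^2 - 23*z - 60) = (z + 2)*(z + 4)*(z^2 - 2*z - 15) = (z - 5)*(z + 2)*(z + 4)*(z + 3)
(5) = (q + 3)*(q^3 - 3*q^2 - 13*q + 15) = (q - 5)*(q + 3)*(q^2 + 2*q - 3) = (q - 5)*(q - 1)*(q + 3)*(q + 3)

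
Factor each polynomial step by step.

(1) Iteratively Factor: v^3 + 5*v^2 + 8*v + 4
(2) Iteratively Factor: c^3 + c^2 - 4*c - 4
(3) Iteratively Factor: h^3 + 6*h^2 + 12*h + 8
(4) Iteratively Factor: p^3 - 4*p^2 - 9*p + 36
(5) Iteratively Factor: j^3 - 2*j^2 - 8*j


(1) = (v + 2)*(v^2 + 3*v + 2) = (v + 1)*(v + 2)*(v + 2)
(2) = (c + 1)*(c^2 - 4) = (c - 2)*(c + 1)*(c + 2)
(3) = (h + 2)*(h^2 + 4*h + 4) = (h + 2)^2*(h + 2)
(4) = (p + 3)*(p^2 - 7*p + 12) = (p - 4)*(p + 3)*(p - 3)
(5) = (j - 4)*(j^2 + 2*j) = (j - 4)*(j + 2)*(j)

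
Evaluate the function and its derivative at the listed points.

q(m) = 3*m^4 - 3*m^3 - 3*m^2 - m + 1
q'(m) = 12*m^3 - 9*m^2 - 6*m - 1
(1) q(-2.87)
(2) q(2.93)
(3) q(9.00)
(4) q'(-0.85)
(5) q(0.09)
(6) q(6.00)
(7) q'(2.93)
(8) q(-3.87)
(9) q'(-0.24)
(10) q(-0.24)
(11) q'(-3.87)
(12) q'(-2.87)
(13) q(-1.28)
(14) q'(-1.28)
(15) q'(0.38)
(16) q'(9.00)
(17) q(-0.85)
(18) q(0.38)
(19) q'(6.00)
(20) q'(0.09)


(1) = 253.62
(2) = 117.96
(3) = 17245.00
(4) = -9.77
(5) = 0.88
(6) = 3127.00
(7) = 206.00
(8) = 806.74
(9) = -0.24
(10) = 1.12
(11) = -808.10
(12) = -341.59
(13) = 11.71
(14) = -33.23
(15) = -3.92
(16) = 7964.00
(17) = 3.09
(18) = 0.08
(19) = 2231.00
(20) = -1.60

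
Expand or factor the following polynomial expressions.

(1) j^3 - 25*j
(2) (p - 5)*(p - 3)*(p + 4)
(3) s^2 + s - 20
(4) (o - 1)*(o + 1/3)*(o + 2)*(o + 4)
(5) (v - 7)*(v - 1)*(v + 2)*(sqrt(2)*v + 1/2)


(1) = j*(j - 5)*(j + 5)
(2) = p^3 - 4*p^2 - 17*p + 60
(3) = (s - 4)*(s + 5)
(4) = o^4 + 16*o^3/3 + 11*o^2/3 - 22*o/3 - 8/3
(5) = sqrt(2)*v^4 - 6*sqrt(2)*v^3 + v^3/2 - 9*sqrt(2)*v^2 - 3*v^2 - 9*v/2 + 14*sqrt(2)*v + 7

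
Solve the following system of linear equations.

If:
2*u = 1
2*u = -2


Then:
No Solution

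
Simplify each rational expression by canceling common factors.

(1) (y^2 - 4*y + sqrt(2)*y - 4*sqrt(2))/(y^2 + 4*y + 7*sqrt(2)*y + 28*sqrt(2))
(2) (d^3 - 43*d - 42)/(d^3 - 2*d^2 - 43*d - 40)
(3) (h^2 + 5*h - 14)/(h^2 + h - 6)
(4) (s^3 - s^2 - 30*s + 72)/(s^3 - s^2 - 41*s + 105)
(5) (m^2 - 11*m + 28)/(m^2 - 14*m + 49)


(1) = (y^2 + y*(-4 + sqrt(2)) - 4*sqrt(2))/(y^2 + y*(4 + 7*sqrt(2)) + 28*sqrt(2))
(2) = (d^2 - d - 42)/(d^2 - 3*d - 40)
(3) = (h + 7)/(h + 3)
(4) = (s^2 + 2*s - 24)/(s^2 + 2*s - 35)
(5) = (m - 4)/(m - 7)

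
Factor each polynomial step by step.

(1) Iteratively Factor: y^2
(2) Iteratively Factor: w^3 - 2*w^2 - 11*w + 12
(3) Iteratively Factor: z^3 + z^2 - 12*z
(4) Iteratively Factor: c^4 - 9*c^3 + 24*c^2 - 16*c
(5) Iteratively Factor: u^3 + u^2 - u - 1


(1) = (y)*(y)
(2) = (w - 4)*(w^2 + 2*w - 3) = (w - 4)*(w + 3)*(w - 1)
(3) = (z)*(z^2 + z - 12) = z*(z + 4)*(z - 3)
(4) = (c - 4)*(c^3 - 5*c^2 + 4*c) = c*(c - 4)*(c^2 - 5*c + 4) = c*(c - 4)*(c - 1)*(c - 4)
(5) = (u - 1)*(u^2 + 2*u + 1) = (u - 1)*(u + 1)*(u + 1)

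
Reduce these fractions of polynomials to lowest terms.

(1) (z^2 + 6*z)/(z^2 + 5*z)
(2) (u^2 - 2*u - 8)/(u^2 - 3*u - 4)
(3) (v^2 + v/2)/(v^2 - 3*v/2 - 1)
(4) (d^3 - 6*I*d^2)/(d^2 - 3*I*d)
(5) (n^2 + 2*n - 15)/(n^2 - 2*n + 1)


(1) = (z + 6)/(z + 5)
(2) = (u + 2)/(u + 1)
(3) = v/(v - 2)
(4) = (d^2 - 6*I*d)/(d - 3*I)
(5) = (n^2 + 2*n - 15)/(n^2 - 2*n + 1)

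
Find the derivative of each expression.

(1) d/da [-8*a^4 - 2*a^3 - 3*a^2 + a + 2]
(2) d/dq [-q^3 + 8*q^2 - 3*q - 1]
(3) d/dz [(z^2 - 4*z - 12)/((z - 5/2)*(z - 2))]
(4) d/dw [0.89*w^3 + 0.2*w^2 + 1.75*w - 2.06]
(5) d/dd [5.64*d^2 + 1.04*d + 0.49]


(1) = -32*a^3 - 6*a^2 - 6*a + 1
(2) = -3*q^2 + 16*q - 3
(3) = 2*(-z^2 + 68*z - 148)/(4*z^4 - 36*z^3 + 121*z^2 - 180*z + 100)
(4) = 2.67*w^2 + 0.4*w + 1.75
(5) = 11.28*d + 1.04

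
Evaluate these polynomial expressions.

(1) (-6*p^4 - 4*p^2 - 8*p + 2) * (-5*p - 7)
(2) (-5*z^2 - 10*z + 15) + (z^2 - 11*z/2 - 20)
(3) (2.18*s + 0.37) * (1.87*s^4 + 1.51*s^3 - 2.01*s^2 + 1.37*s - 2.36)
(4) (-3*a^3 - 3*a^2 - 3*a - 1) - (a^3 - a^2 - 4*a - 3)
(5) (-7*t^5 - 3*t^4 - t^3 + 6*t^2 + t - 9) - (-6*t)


(1) = 30*p^5 + 42*p^4 + 20*p^3 + 68*p^2 + 46*p - 14
(2) = -4*z^2 - 31*z/2 - 5
(3) = 4.0766*s^5 + 3.9837*s^4 - 3.8231*s^3 + 2.2429*s^2 - 4.6379*s - 0.8732
(4) = -4*a^3 - 2*a^2 + a + 2
(5) = -7*t^5 - 3*t^4 - t^3 + 6*t^2 + 7*t - 9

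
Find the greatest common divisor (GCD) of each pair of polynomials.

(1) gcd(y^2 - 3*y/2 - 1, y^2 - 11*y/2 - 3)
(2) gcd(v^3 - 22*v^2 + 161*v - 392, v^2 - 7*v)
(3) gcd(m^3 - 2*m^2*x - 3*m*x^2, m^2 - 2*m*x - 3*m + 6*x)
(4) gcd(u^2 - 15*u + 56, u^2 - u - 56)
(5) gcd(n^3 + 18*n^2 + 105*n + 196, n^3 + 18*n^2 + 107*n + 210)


(1) = y + 1/2
(2) = gcd((v - 8)*(v - 7)^2, v*(v - 7)) = v - 7
(3) = 1
(4) = u - 8
(5) = gcd((n + 4)*(n + 7)^2, (n + 5)*(n + 6)*(n + 7)) = n + 7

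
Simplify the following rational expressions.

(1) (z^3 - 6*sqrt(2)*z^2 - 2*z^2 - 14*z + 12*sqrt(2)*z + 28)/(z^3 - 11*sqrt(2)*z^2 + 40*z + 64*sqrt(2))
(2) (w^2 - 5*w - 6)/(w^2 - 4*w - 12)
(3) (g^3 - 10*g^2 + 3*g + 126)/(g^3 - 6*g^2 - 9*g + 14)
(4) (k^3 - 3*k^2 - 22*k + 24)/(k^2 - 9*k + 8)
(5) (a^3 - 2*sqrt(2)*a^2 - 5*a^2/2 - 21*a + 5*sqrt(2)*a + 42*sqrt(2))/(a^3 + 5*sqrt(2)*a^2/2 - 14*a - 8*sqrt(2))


(1) = (z^2 + z*(-7*sqrt(2) - 2) + 14*sqrt(2))/(z^2 - 12*sqrt(2)*z + 64)
(2) = (w + 1)/(w + 2)
(3) = (g^2 - 3*g - 18)/(g^2 + g - 2)
(4) = (k^2 - 2*k - 24)/(k - 8)
(5) = (4*a^2 - 10*a - 84)/(4*a^2 + 18*sqrt(2)*a + 16)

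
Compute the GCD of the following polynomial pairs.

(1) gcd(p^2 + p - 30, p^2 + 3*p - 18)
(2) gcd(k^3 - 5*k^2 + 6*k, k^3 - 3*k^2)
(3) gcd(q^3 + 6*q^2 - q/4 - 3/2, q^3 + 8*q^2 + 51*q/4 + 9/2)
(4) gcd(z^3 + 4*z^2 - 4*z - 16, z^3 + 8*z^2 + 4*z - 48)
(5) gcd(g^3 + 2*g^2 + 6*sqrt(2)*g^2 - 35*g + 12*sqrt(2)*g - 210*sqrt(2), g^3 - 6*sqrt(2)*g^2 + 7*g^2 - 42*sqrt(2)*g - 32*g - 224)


(1) = p + 6
(2) = gcd(k*(k - 3)*(k - 2), k^2*(k - 3)) = k^2 - 3*k
(3) = gcd((q - 1/2)*(q + 1/2)*(q + 6), (q + 1/2)*(q + 3/2)*(q + 6)) = q^2 + 13*q/2 + 3
(4) = z^2 + 2*z - 8
(5) = g + 7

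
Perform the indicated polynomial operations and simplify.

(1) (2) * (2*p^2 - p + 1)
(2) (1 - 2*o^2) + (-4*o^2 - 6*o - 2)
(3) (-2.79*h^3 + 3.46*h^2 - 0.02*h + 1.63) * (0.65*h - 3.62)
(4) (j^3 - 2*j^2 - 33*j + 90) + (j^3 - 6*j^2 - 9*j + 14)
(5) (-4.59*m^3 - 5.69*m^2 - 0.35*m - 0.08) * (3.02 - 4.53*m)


(1) = 4*p^2 - 2*p + 2
(2) = -6*o^2 - 6*o - 1
(3) = -1.8135*h^4 + 12.3488*h^3 - 12.5382*h^2 + 1.1319*h - 5.9006
(4) = 2*j^3 - 8*j^2 - 42*j + 104
(5) = 20.7927*m^4 + 11.9139*m^3 - 15.5983*m^2 - 0.6946*m - 0.2416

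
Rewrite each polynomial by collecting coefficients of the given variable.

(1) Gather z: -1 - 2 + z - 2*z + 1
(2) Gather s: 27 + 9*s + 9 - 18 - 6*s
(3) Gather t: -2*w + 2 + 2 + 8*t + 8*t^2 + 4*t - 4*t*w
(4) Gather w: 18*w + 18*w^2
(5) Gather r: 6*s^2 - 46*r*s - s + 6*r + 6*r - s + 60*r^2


(1) = -z - 2
(2) = 3*s + 18
(3) = 8*t^2 + t*(12 - 4*w) - 2*w + 4
(4) = 18*w^2 + 18*w
(5) = 60*r^2 + r*(12 - 46*s) + 6*s^2 - 2*s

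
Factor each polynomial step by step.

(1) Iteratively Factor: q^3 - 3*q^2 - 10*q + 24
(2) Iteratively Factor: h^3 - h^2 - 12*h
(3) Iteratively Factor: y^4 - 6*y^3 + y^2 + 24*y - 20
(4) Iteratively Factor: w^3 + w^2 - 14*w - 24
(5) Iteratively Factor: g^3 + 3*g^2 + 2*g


(1) = (q - 4)*(q^2 + q - 6) = (q - 4)*(q + 3)*(q - 2)
(2) = (h + 3)*(h^2 - 4*h) = (h - 4)*(h + 3)*(h)
(3) = (y - 1)*(y^3 - 5*y^2 - 4*y + 20) = (y - 1)*(y + 2)*(y^2 - 7*y + 10) = (y - 2)*(y - 1)*(y + 2)*(y - 5)
(4) = (w + 3)*(w^2 - 2*w - 8) = (w - 4)*(w + 3)*(w + 2)
(5) = (g)*(g^2 + 3*g + 2) = g*(g + 2)*(g + 1)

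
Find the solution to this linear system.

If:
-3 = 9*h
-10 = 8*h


Then:
No Solution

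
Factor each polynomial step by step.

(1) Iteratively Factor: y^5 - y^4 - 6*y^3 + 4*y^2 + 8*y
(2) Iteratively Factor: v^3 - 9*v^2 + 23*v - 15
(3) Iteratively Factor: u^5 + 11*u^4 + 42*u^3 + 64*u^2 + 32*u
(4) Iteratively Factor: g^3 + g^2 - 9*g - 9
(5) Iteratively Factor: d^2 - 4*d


(1) = (y)*(y^4 - y^3 - 6*y^2 + 4*y + 8) = y*(y + 2)*(y^3 - 3*y^2 + 4) = y*(y - 2)*(y + 2)*(y^2 - y - 2) = y*(y - 2)*(y + 1)*(y + 2)*(y - 2)
(2) = (v - 5)*(v^2 - 4*v + 3) = (v - 5)*(v - 1)*(v - 3)
(3) = (u + 2)*(u^4 + 9*u^3 + 24*u^2 + 16*u) = (u + 1)*(u + 2)*(u^3 + 8*u^2 + 16*u) = (u + 1)*(u + 2)*(u + 4)*(u^2 + 4*u) = u*(u + 1)*(u + 2)*(u + 4)*(u + 4)
(4) = (g + 1)*(g^2 - 9) = (g + 1)*(g + 3)*(g - 3)
(5) = (d - 4)*(d)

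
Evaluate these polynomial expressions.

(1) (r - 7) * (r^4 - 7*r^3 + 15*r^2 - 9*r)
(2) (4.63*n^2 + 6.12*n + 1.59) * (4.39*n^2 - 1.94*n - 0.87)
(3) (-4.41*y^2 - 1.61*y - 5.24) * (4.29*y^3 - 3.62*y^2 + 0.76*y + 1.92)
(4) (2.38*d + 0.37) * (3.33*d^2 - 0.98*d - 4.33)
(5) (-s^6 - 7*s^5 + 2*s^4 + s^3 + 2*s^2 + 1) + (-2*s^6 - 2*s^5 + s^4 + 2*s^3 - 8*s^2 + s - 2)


(1) = r^5 - 14*r^4 + 64*r^3 - 114*r^2 + 63*r
(2) = 20.3257*n^4 + 17.8846*n^3 - 8.9208*n^2 - 8.409*n - 1.3833
(3) = -18.9189*y^5 + 9.0573*y^4 - 20.003*y^3 + 9.278*y^2 - 7.0736*y - 10.0608
(4) = 7.9254*d^3 - 1.1003*d^2 - 10.668*d - 1.6021
(5) = -3*s^6 - 9*s^5 + 3*s^4 + 3*s^3 - 6*s^2 + s - 1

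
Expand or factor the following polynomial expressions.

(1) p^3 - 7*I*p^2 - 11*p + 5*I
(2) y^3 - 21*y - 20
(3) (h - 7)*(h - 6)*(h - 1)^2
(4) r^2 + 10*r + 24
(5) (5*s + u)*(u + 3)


(1) = (p - 5*I)*(p - I)^2
(2) = (y - 5)*(y + 1)*(y + 4)
(3) = h^4 - 15*h^3 + 69*h^2 - 97*h + 42
(4) = (r + 4)*(r + 6)
(5) = 5*s*u + 15*s + u^2 + 3*u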